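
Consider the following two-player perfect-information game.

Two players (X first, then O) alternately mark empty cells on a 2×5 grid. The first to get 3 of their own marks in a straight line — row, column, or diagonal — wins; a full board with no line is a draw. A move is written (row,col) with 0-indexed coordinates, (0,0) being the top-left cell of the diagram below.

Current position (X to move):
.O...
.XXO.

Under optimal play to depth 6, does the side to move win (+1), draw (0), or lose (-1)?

ply 1, X at .O.../.XXO. | (0,0)=+0→XO.../.XXO.; (0,2)=+0→.OX../.XXO.; (0,3)=+0→.O.X./.XXO.; (0,4)=+0→.O..X/.XXO.; (1,0)=+1→.O.../XXXO.*; (1,4)=+0→.O.../.XXOX
ply 2: .O.../XXXO. is terminal -1 (O); from .O.../.XXO. depth 6

value(.O.../.XXO., X) = +1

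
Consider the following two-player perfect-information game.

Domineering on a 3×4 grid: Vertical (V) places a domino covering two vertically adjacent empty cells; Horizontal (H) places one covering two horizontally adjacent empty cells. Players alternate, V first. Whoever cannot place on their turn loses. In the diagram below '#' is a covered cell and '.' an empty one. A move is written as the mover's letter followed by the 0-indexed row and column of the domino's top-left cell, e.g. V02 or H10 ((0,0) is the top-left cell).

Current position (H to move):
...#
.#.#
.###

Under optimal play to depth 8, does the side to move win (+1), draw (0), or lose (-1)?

p1 H@[...#/.#.#/.###]: H00[##.#/.#.#/.###]-1* H01[.###/.#.#/.###]-1
p2 V@[##.#/.#.#/.###]: V02[####/.###/.###]+1* V10[##.#/##.#/####]+1
p3 H@[####/.###/.###] terminal -1; root [...#/.#.#/.###] d8

value(...#/.#.#/.###, H) = -1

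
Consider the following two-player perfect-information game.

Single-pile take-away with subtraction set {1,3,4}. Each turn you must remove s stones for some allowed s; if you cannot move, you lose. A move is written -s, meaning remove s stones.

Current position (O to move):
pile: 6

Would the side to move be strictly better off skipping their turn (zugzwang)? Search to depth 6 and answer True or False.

zugzwang(6, O) = False

p1 O@[6]: -1[5]-1 -3[3]-1 -4[2]+1*
p2 X@[2]: -1[1]-1*
p3 O@[1]: -1[0]+1*
p4 X@[0] terminal -1; root [6] d6
pass branch (X moves first from the same position):
  | p1 X@[6]: -1[5]-1 -3[3]-1 -4[2]+1*
  | p2 O@[2]: -1[1]-1*
  | p3 X@[1]: -1[0]+1*
  | p4 O@[0] terminal -1; root [6] d6
O moving scores +1; O passing scores -1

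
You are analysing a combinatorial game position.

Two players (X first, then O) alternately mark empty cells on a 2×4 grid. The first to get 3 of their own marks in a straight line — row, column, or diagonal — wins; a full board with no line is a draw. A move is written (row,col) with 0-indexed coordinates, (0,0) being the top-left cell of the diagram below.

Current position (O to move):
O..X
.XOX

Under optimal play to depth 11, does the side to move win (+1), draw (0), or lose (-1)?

value(O..X/.XOX, O) = 0

[O..X/.XOX] O move#1: (0,1):+0/OO.X/.XOX*, (0,2):+0/O.OX/.XOX, (1,0):+0/O..X/OXOX
[OO.X/.XOX] X move#2: (0,2):+0/OOXX/.XOX*, (1,0):-1/OO.X/XXOX
[OOXX/.XOX] O move#3: (1,0):+0/OOXX/OXOX*
[OOXX/OXOX] end (terminal +0, X#4); searched O..X/.XOX to 11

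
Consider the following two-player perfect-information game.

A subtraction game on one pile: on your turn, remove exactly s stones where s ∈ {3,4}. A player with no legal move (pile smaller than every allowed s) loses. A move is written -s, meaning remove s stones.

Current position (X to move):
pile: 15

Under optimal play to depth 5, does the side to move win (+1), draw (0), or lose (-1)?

p1 X@[15]: -3[12]-1* -4[11]-1
p2 O@[12]: -3[9]+1* -4[8]+1
p3 X@[9]: -3[6]-1* -4[5]-1
p4 O@[6]: -3[3]-1 -4[2]+1*
p5 X@[2] terminal -1; root [15] d5

value(15, X) = -1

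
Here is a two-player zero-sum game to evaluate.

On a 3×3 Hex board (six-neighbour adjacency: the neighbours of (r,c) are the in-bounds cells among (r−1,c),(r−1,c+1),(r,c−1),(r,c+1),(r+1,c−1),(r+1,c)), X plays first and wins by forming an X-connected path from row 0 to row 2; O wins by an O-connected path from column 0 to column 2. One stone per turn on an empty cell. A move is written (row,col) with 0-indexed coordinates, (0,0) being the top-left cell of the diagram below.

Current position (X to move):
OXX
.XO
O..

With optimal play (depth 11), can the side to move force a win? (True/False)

ply 1, X at OXX/.XO/O.. | (1,0)=-1→OXX/XXO/O..; (2,1)=+1→OXX/.XO/OX.*; (2,2)=-1→OXX/.XO/O.X
ply 2: OXX/.XO/OX. is terminal -1 (O); from OXX/.XO/O.. depth 11

X winning at [OXX/.XO/O..]: True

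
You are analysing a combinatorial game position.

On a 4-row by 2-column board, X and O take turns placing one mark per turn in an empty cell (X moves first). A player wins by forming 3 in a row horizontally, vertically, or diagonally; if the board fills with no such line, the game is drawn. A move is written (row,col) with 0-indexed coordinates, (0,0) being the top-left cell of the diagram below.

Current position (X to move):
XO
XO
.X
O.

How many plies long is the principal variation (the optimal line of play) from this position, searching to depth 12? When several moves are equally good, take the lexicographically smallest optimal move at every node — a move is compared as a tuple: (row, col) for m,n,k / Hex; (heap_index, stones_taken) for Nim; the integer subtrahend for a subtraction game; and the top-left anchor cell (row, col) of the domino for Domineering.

PV length from [XO/XO/.X/O.]: 1 ply

ply 1, X at XO/XO/.X/O. | (2,0)=+1→XO/XO/XX/O.*; (3,1)=+0→XO/XO/.X/OX
ply 2: XO/XO/XX/O. is terminal -1 (O); from XO/XO/.X/O. depth 12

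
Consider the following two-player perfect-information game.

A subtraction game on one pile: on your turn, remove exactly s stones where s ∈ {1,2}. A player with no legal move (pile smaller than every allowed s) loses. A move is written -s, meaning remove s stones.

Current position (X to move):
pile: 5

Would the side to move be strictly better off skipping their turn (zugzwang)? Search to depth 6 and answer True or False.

p1 X@[5]: -1[4]-1 -2[3]+1*
p2 O@[3]: -1[2]-1* -2[1]-1
p3 X@[2]: -1[1]-1 -2[0]+1*
p4 O@[0] terminal -1; root [5] d6
if X skipped the turn, O would face:
~ p1 O@[5]: -1[4]-1 -2[3]+1*
~ p2 X@[3]: -1[2]-1* -2[1]-1
~ p3 O@[2]: -1[1]-1 -2[0]+1*
~ p4 X@[0] terminal -1; root [5] d6
compare (X): move=+1 vs pass=-1

zugzwang(5, X) = False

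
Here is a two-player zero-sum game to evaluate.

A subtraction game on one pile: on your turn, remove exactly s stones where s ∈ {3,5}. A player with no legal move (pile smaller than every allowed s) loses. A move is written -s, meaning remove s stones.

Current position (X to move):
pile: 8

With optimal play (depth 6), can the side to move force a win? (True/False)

p1 X@[8]: -3[5]-1* -5[3]-1
p2 O@[5]: -3[2]+1* -5[0]+1
p3 X@[2] terminal -1; root [8] d6

X winning at [8]: False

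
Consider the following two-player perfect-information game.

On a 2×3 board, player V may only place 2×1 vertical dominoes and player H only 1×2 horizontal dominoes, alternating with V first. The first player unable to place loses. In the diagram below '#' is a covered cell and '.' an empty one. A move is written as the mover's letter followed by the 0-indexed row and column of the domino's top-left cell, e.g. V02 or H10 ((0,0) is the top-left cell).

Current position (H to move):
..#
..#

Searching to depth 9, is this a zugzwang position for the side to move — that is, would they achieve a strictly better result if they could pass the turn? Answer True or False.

zugzwang(..#/..#, H) = False

p1 H@[..#/..#]: H00[###/..#]+1* H10[..#/###]+1
p2 V@[###/..#] terminal -1; root [..#/..#] d9
if H skipped the turn, V would face:
~ p1 V@[..#/..#]: V00[#.#/#.#]+1* V01[.##/.##]+1
~ p2 H@[#.#/#.#] terminal -1; root [..#/..#] d9
compare (H): move=+1 vs pass=-1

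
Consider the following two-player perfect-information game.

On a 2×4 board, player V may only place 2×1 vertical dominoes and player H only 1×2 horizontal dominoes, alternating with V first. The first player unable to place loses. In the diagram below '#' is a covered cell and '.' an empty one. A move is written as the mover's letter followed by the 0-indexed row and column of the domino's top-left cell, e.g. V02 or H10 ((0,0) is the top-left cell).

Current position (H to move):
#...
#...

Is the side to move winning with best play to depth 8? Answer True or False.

H winning at [#.../#...]: True

ply 1, H at #.../#... | H01=+1→###./#...*; H02=+1→#.##/#...; H11=+1→#.../###.; H12=+1→#.../#.##
ply 2, V at ###./#... | V03=-1→####/#..#*
ply 3, H at ####/#..# | H11=+1→####/####*
ply 4: ####/#### is terminal -1 (V); from #.../#... depth 8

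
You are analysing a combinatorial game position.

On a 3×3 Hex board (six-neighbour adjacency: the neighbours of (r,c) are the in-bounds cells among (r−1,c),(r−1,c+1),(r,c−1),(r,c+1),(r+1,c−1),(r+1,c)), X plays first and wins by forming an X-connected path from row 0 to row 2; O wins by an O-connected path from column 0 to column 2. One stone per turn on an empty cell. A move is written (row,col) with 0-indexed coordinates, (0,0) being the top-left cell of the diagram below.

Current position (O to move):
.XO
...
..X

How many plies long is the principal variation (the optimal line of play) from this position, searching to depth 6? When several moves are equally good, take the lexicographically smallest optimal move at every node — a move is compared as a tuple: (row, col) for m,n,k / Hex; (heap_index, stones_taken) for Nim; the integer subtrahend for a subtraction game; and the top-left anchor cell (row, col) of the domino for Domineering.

PV length from [.XO/.../..X]: 3 plies

p1 O@[.XO/.../..X]: (0,0)[OXO/.../..X]-1 (1,0)[.XO/O../..X]-1 (1,1)[.XO/.O./..X]+1* (1,2)[.XO/..O/..X]-1 (2,0)[.XO/.../O.X]-1 (2,1)[.XO/.../.OX]-1
p2 X@[.XO/.O./..X]: (0,0)[XXO/.O./..X]-1* (1,0)[.XO/XO./..X]-1 (1,2)[.XO/.OX/..X]-1 (2,0)[.XO/.O./X.X]-1 (2,1)[.XO/.O./.XX]-1
p3 O@[XXO/.O./..X]: (1,0)[XXO/OO./..X]+1* (1,2)[XXO/.OO/..X]+1 (2,0)[XXO/.O./O.X]+1 (2,1)[XXO/.O./.OX]+1
p4 X@[XXO/OO./..X] terminal -1; root [.XO/.../..X] d6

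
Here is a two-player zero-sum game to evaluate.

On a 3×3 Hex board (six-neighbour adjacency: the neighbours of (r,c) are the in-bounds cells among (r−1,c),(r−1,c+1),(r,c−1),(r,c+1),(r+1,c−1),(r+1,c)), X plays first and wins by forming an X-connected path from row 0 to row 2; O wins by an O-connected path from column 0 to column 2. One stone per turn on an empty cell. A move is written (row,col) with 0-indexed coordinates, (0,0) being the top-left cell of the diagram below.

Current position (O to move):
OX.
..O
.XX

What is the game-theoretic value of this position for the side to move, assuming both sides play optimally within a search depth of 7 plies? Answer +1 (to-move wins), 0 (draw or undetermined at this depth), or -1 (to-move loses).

value(OX./..O/.XX, O) = +1

[OX./..O/.XX] O move#1: (0,2):-1/OXO/..O/.XX, (1,0):-1/OX./O.O/.XX, (1,1):+1/OX./.OO/.XX*, (2,0):-1/OX./..O/OXX
[OX./.OO/.XX] X move#2: (0,2):-1/OXX/.OO/.XX*, (1,0):-1/OX./XOO/.XX, (2,0):-1/OX./.OO/XXX
[OXX/.OO/.XX] O move#3: (1,0):+1/OXX/OOO/.XX*, (2,0):+1/OXX/.OO/OXX
[OXX/OOO/.XX] end (terminal -1, X#4); searched OX./..O/.XX to 7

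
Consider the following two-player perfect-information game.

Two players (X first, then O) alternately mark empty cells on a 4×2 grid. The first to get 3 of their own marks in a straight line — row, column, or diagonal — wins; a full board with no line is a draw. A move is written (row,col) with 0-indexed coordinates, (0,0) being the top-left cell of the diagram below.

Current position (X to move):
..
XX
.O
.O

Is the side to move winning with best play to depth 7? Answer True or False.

X winning at [../XX/.O/.O]: True

[../XX/.O/.O] X move#1: (0,0):+0/X./XX/.O/.O, (0,1):+0/.X/XX/.O/.O, (2,0):+1/../XX/XO/.O*, (3,0):+0/../XX/.O/XO
[../XX/XO/.O] O move#2: (0,0):-1/O./XX/XO/.O*, (0,1):-1/.O/XX/XO/.O, (3,0):-1/../XX/XO/OO
[O./XX/XO/.O] X move#3: (0,1):+0/OX/XX/XO/.O, (3,0):+1/O./XX/XO/XO*
[O./XX/XO/XO] end (terminal -1, O#4); searched ../XX/.O/.O to 7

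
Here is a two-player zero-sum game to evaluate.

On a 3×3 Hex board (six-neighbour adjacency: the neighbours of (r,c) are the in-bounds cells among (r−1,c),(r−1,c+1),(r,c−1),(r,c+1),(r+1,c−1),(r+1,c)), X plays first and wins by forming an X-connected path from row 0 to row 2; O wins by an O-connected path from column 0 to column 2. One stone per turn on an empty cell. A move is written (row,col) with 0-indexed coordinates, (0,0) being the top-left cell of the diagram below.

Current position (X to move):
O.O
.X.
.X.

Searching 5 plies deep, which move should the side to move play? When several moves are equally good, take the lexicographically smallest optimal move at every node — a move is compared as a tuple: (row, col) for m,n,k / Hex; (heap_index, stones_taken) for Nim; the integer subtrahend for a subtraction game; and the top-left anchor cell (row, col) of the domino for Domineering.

[O.O/.X./.X.] X move#1: (0,1):+1/OXO/.X./.X.*, (1,0):-1/O.O/XX./.X., (1,2):-1/O.O/.XX/.X., (2,0):-1/O.O/.X./XX., (2,2):-1/O.O/.X./.XX
[OXO/.X./.X.] end (terminal -1, O#2); searched O.O/.X./.X. to 5

X's best at [O.O/.X./.X.]: (0,1)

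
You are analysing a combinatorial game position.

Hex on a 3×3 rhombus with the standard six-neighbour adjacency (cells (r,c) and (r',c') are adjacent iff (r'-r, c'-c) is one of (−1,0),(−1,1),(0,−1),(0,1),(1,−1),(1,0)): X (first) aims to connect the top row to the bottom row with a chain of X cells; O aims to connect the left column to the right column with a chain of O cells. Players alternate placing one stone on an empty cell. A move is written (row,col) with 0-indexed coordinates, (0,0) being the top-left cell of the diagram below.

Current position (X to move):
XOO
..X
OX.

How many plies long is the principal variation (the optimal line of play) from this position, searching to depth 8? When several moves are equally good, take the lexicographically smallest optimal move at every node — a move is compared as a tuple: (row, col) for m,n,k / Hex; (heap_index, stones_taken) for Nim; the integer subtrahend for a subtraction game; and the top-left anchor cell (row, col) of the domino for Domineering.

PV length from [XOO/..X/OX.]: 2 plies

ply 1, X at XOO/..X/OX. | (1,0)=-1→XOO/X.X/OX.*; (1,1)=-1→XOO/.XX/OX.; (2,2)=-1→XOO/..X/OXX
ply 2, O at XOO/X.X/OX. | (1,1)=+1→XOO/XOX/OX.*; (2,2)=-1→XOO/X.X/OXO
ply 3: XOO/XOX/OX. is terminal -1 (X); from XOO/..X/OX. depth 8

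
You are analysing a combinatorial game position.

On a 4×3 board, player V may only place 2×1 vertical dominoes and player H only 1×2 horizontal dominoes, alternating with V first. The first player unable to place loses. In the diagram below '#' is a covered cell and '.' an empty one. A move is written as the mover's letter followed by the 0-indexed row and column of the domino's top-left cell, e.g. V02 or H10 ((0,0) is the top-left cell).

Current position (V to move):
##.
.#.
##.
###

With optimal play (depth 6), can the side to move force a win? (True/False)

[##./.#./##./###] V move#1: V02:+1/###/.##/##./###*, V12:+1/##./.##/###/###
[###/.##/##./###] end (terminal -1, H#2); searched ##./.#./##./### to 6

V winning at [##./.#./##./###]: True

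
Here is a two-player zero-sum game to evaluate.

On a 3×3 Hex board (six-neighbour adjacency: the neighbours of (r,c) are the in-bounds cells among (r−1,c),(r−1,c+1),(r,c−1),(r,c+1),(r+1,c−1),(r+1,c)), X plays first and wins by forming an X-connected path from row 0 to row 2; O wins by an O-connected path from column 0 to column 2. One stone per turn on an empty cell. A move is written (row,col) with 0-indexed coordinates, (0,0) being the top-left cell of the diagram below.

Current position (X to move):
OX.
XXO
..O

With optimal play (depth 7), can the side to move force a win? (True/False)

p1 X@[OX./XXO/..O]: (0,2)[OXX/XXO/..O]+1* (2,0)[OX./XXO/X.O]+1 (2,1)[OX./XXO/.XO]+1
p2 O@[OXX/XXO/..O]: (2,0)[OXX/XXO/O.O]-1* (2,1)[OXX/XXO/.OO]-1
p3 X@[OXX/XXO/O.O]: (2,1)[OXX/XXO/OXO]+1*
p4 O@[OXX/XXO/OXO] terminal -1; root [OX./XXO/..O] d7

X winning at [OX./XXO/..O]: True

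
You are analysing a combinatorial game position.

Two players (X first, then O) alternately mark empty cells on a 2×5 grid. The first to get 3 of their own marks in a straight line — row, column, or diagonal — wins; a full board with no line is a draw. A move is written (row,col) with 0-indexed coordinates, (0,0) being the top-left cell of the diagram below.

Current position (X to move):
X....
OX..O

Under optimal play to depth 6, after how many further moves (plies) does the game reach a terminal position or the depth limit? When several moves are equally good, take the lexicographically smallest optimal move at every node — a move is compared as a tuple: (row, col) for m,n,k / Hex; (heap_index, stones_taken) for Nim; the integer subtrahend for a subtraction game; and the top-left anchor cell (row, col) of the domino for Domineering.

PV length from [X..../OX..O]: 6 plies

[X..../OX..O] X move#1: (0,1):+0/XX.../OX..O*, (0,2):+0/X.X../OX..O, (0,3):+0/X..X./OX..O, (0,4):+0/X...X/OX..O, (1,2):+0/X..../OXX.O, (1,3):+0/X..../OX.XO
[XX.../OX..O] O move#2: (0,2):+0/XXO../OX..O*, (0,3):-1/XX.O./OX..O, (0,4):-1/XX..O/OX..O, (1,2):-1/XX.../OXO.O, (1,3):-1/XX.../OX.OO
[XXO../OX..O] X move#3: (0,3):+0/XXOX./OX..O*, (0,4):+0/XXO.X/OX..O, (1,2):+0/XXO../OXX.O, (1,3):+0/XXO../OX.XO
[XXOX./OX..O] O move#4: (0,4):+0/XXOXO/OX..O*, (1,2):+0/XXOX./OXO.O, (1,3):+0/XXOX./OX.OO
[XXOXO/OX..O] X move#5: (1,2):+0/XXOXO/OXX.O*, (1,3):+0/XXOXO/OX.XO
[XXOXO/OXX.O] O move#6: (1,3):+0/XXOXO/OXXOO*
[XXOXO/OXXOO] end (terminal +0, X#7); searched X..../OX..O to 6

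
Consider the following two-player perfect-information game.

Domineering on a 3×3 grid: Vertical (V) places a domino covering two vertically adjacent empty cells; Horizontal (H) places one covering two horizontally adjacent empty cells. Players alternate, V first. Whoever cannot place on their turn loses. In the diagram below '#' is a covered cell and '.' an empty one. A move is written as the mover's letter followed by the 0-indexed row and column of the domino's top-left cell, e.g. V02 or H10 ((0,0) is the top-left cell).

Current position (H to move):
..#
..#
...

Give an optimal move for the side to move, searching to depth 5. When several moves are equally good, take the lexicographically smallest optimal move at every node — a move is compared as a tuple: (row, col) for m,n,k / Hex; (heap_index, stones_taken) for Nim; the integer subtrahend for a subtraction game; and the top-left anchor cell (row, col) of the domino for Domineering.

H's best at [..#/..#/...]: H10

ply 1, H at ..#/..#/... | H00=-1→###/..#/...; H10=+1→..#/###/...*; H20=-1→..#/..#/##.; H21=-1→..#/..#/.##
ply 2: ..#/###/... is terminal -1 (V); from ..#/..#/... depth 5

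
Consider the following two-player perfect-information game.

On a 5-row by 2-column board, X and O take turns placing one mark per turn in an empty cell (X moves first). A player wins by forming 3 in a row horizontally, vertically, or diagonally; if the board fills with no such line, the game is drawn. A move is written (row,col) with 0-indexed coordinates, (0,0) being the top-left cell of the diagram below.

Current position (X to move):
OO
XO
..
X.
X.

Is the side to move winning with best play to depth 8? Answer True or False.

p1 X@[OO/XO/../X./X.]: (2,0)[OO/XO/X./X./X.]+1* (2,1)[OO/XO/.X/X./X.]+0 (3,1)[OO/XO/../XX/X.]-1 (4,1)[OO/XO/../X./XX]-1
p2 O@[OO/XO/X./X./X.] terminal -1; root [OO/XO/../X./X.] d8

X winning at [OO/XO/../X./X.]: True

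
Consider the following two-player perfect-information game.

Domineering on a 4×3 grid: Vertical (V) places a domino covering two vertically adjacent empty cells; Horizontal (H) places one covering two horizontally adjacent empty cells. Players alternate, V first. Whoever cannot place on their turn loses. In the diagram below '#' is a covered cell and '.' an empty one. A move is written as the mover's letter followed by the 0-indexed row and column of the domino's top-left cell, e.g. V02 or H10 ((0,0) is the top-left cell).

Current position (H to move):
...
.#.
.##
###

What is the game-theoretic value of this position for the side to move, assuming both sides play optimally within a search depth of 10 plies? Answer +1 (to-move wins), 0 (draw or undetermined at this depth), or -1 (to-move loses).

value(.../.#./.##/###, H) = -1

p1 H@[.../.#./.##/###]: H00[##./.#./.##/###]-1* H01[.##/.#./.##/###]-1
p2 V@[##./.#./.##/###]: V02[###/.##/.##/###]+1* V10[##./##./###/###]+1
p3 H@[###/.##/.##/###] terminal -1; root [.../.#./.##/###] d10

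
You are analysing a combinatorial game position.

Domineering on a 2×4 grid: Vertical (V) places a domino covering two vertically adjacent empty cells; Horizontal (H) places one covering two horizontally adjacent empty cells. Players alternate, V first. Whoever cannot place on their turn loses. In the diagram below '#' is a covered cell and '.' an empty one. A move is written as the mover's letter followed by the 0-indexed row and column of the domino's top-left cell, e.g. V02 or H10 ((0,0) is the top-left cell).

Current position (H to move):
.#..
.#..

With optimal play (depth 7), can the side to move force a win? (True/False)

H winning at [.#../.#..]: True

p1 H@[.#../.#..]: H02[.###/.#..]+1* H12[.#../.###]+1
p2 V@[.###/.#..]: V00[####/##..]-1*
p3 H@[####/##..]: H12[####/####]+1*
p4 V@[####/####] terminal -1; root [.#../.#..] d7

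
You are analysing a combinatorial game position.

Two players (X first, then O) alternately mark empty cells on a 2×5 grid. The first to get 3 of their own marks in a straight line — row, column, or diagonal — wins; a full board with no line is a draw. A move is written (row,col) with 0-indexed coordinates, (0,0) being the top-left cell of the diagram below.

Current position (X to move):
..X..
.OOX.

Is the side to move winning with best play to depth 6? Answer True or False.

X winning at [..X../.OOX.]: False

ply 1, X at ..X../.OOX. | (0,0)=-1→X.X../.OOX.; (0,1)=-1→.XX../.OOX.; (0,3)=-1→..XX./.OOX.; (0,4)=-1→..X.X/.OOX.; (1,0)=+0→..X../XOOX.*; (1,4)=-1→..X../.OOXX
ply 2, O at ..X../XOOX. | (0,0)=-1→O.X../XOOX.; (0,1)=+0→.OX../XOOX.*; (0,3)=+0→..XO./XOOX.; (0,4)=-1→..X.O/XOOX.; (1,4)=-1→..X../XOOXO
ply 3, X at .OX../XOOX. | (0,0)=+0→XOX../XOOX.*; (0,3)=+0→.OXX./XOOX.; (0,4)=+0→.OX.X/XOOX.; (1,4)=+0→.OX../XOOXX
ply 4, O at XOX../XOOX. | (0,3)=+0→XOXO./XOOX.*; (0,4)=+0→XOX.O/XOOX.; (1,4)=+0→XOX../XOOXO
ply 5, X at XOXO./XOOX. | (0,4)=+0→XOXOX/XOOX.*; (1,4)=+0→XOXO./XOOXX
ply 6, O at XOXOX/XOOX. | (1,4)=+0→XOXOX/XOOXO*
ply 7: XOXOX/XOOXO is terminal +0 (X); from ..X../.OOX. depth 6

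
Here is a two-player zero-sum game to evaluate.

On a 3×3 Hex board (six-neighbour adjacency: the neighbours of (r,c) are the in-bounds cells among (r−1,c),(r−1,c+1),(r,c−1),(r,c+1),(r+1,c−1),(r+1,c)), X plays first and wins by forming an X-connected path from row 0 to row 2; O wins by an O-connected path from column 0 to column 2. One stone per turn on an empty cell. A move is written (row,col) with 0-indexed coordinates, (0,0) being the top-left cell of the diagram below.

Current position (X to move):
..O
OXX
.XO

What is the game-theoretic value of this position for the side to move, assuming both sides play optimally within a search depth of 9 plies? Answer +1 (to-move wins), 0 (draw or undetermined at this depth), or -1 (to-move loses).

[..O/OXX/.XO] X move#1: (0,0):-1/X.O/OXX/.XO, (0,1):+1/.XO/OXX/.XO*, (2,0):-1/..O/OXX/XXO
[.XO/OXX/.XO] end (terminal -1, O#2); searched ..O/OXX/.XO to 9

value(..O/OXX/.XO, X) = +1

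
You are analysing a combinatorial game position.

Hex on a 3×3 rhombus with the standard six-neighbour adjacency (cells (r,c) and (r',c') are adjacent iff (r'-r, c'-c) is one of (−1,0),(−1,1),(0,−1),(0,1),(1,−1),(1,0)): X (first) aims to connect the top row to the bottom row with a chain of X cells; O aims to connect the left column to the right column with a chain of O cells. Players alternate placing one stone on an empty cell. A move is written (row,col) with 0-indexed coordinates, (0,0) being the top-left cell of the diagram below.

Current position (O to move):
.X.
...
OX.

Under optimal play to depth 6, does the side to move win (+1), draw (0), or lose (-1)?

value(.X./.../OX., O) = +1

[.X./.../OX.] O move#1: (0,0):-1/OX./.../OX., (0,2):-1/.XO/.../OX., (1,0):-1/.X./O../OX., (1,1):+1/.X./.O./OX.*, (1,2):-1/.X./..O/OX., (2,2):-1/.X./.../OXO
[.X./.O./OX.] X move#2: (0,0):-1/XX./.O./OX.*, (0,2):-1/.XX/.O./OX., (1,0):-1/.X./XO./OX., (1,2):-1/.X./.OX/OX., (2,2):-1/.X./.O./OXX
[XX./.O./OX.] O move#3: (0,2):+1/XXO/.O./OX.*, (1,0):+1/XX./OO./OX., (1,2):+1/XX./.OO/OX., (2,2):+1/XX./.O./OXO
[XXO/.O./OX.] end (terminal -1, X#4); searched .X./.../OX. to 6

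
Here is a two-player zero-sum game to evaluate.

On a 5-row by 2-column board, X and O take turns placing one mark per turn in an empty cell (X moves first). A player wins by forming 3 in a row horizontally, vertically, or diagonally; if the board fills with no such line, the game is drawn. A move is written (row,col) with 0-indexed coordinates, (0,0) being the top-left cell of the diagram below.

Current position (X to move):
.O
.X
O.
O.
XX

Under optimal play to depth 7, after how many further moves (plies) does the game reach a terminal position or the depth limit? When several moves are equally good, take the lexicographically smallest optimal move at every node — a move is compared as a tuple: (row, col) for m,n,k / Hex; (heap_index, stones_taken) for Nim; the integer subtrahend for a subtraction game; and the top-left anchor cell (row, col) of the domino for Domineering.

[.O/.X/O./O./XX] X move#1: (0,0):-1/XO/.X/O./O./XX, (1,0):+0/.O/XX/O./O./XX*, (2,1):-1/.O/.X/OX/O./XX, (3,1):-1/.O/.X/O./OX/XX
[.O/XX/O./O./XX] O move#2: (0,0):+0/OO/XX/O./O./XX*, (2,1):+0/.O/XX/OO/O./XX, (3,1):+0/.O/XX/O./OO/XX
[OO/XX/O./O./XX] X move#3: (2,1):+0/OO/XX/OX/O./XX*, (3,1):+0/OO/XX/O./OX/XX
[OO/XX/OX/O./XX] O move#4: (3,1):+0/OO/XX/OX/OO/XX*
[OO/XX/OX/OO/XX] end (terminal +0, X#5); searched .O/.X/O./O./XX to 7

PV length from [.O/.X/O./O./XX]: 4 plies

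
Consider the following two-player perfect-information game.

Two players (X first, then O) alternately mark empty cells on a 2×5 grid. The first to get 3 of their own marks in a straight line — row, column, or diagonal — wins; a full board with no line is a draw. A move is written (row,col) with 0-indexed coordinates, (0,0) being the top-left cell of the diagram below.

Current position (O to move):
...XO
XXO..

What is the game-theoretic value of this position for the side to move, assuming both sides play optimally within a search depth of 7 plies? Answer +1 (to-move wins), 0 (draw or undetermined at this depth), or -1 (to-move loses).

value(...XO/XXO.., O) = 0

ply 1, O at ...XO/XXO.. | (0,0)=+0→O..XO/XXO..*; (0,1)=+0→.O.XO/XXO..; (0,2)=+0→..OXO/XXO..; (1,3)=+0→...XO/XXOO.; (1,4)=+0→...XO/XXO.O
ply 2, X at O..XO/XXO.. | (0,1)=+0→OX.XO/XXO..*; (0,2)=+0→O.XXO/XXO..; (1,3)=+0→O..XO/XXOX.; (1,4)=+0→O..XO/XXO.X
ply 3, O at OX.XO/XXO.. | (0,2)=+0→OXOXO/XXO..*; (1,3)=-1→OX.XO/XXOO.; (1,4)=-1→OX.XO/XXO.O
ply 4, X at OXOXO/XXO.. | (1,3)=+0→OXOXO/XXOX.*; (1,4)=+0→OXOXO/XXO.X
ply 5, O at OXOXO/XXOX. | (1,4)=+0→OXOXO/XXOXO*
ply 6: OXOXO/XXOXO is terminal +0 (X); from ...XO/XXO.. depth 7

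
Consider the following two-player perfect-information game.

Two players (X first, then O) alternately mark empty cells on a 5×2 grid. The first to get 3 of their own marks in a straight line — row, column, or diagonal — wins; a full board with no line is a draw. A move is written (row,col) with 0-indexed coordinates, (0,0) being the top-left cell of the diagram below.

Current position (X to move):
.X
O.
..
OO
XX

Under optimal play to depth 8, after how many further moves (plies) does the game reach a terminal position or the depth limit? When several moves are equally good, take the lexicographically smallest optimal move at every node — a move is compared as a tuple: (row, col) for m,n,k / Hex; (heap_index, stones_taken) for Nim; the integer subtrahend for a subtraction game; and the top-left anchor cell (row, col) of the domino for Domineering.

PV length from [.X/O./../OO/XX]: 4 plies

p1 X@[.X/O./../OO/XX]: (0,0)[XX/O./../OO/XX]-1 (1,1)[.X/OX/../OO/XX]-1 (2,0)[.X/O./X./OO/XX]+0* (2,1)[.X/O./.X/OO/XX]-1
p2 O@[.X/O./X./OO/XX]: (0,0)[OX/O./X./OO/XX]+0* (1,1)[.X/OO/X./OO/XX]+0 (2,1)[.X/O./XO/OO/XX]+0
p3 X@[OX/O./X./OO/XX]: (1,1)[OX/OX/X./OO/XX]+0* (2,1)[OX/O./XX/OO/XX]+0
p4 O@[OX/OX/X./OO/XX]: (2,1)[OX/OX/XO/OO/XX]+0*
p5 X@[OX/OX/XO/OO/XX] terminal +0; root [.X/O./../OO/XX] d8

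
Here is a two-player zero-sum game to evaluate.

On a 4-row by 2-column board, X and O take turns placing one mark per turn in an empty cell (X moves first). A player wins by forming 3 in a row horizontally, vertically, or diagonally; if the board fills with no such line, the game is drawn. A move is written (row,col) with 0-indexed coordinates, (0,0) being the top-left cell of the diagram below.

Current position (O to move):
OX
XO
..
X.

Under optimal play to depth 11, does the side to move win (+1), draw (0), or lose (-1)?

ply 1, O at OX/XO/../X. | (2,0)=+0→OX/XO/O./X.*; (2,1)=-1→OX/XO/.O/X.; (3,1)=-1→OX/XO/../XO
ply 2, X at OX/XO/O./X. | (2,1)=+0→OX/XO/OX/X.*; (3,1)=+0→OX/XO/O./XX
ply 3, O at OX/XO/OX/X. | (3,1)=+0→OX/XO/OX/XO*
ply 4: OX/XO/OX/XO is terminal +0 (X); from OX/XO/../X. depth 11

value(OX/XO/../X., O) = 0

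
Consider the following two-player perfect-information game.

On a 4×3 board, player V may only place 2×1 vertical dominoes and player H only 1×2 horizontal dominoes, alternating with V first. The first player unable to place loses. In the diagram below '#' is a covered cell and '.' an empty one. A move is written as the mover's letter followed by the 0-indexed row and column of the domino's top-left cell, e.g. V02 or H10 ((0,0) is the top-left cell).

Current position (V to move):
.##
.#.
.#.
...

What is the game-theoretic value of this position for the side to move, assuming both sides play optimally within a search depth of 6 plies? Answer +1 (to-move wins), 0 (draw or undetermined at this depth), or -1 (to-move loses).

value(.##/.#./.#./..., V) = +1

p1 V@[.##/.#./.#./...]: V00[###/##./.#./...]+1* V10[.##/##./##./...]+1 V12[.##/.##/.##/...]+1 V20[.##/.#./##./#..]+1 V22[.##/.#./.##/..#]+1
p2 H@[###/##./.#./...]: H30[###/##./.#./##.]-1* H31[###/##./.#./.##]-1
p3 V@[###/##./.#./##.]: V12[###/###/.##/##.]+1* V22[###/##./.##/###]+1
p4 H@[###/###/.##/##.] terminal -1; root [.##/.#./.#./...] d6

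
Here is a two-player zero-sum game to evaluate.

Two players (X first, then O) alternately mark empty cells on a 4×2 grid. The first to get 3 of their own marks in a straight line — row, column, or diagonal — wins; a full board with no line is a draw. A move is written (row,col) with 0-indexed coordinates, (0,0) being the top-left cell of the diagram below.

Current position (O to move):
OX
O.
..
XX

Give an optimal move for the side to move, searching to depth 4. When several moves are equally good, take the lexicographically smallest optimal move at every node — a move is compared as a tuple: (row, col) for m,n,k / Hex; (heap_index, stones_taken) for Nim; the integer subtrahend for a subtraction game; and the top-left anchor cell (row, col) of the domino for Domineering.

ply 1, O at OX/O./../XX | (1,1)=+0→OX/OO/../XX; (2,0)=+1→OX/O./O./XX*; (2,1)=+0→OX/O./.O/XX
ply 2: OX/O./O./XX is terminal -1 (X); from OX/O./../XX depth 4

O's best at [OX/O./../XX]: (2,0)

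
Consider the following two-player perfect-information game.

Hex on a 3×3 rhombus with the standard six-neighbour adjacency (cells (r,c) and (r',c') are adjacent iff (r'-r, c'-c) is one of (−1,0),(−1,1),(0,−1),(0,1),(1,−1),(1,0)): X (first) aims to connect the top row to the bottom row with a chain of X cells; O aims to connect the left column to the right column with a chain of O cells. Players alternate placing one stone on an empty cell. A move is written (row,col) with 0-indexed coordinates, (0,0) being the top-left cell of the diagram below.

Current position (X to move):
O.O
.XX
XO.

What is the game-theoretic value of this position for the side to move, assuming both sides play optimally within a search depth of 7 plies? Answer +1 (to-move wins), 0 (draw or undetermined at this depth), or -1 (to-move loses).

ply 1, X at O.O/.XX/XO. | (0,1)=+1→OXO/.XX/XO.*; (1,0)=-1→O.O/XXX/XO.; (2,2)=-1→O.O/.XX/XOX
ply 2: OXO/.XX/XO. is terminal -1 (O); from O.O/.XX/XO. depth 7

value(O.O/.XX/XO., X) = +1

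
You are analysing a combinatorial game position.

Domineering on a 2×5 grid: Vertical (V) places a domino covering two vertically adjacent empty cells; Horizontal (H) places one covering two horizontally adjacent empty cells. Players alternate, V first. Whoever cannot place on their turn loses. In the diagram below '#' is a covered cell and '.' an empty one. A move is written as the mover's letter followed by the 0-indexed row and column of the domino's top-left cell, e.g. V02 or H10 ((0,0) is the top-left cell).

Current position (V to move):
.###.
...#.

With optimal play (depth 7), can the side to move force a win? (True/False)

V winning at [.###./...#.]: True

ply 1, V at .###./...#. | V00=+1→####./#..#.*; V04=-1→.####/...##
ply 2, H at ####./#..#. | H11=-1→####./####.*
ply 3, V at ####./####. | V04=+1→#####/#####*
ply 4: #####/##### is terminal -1 (H); from .###./...#. depth 7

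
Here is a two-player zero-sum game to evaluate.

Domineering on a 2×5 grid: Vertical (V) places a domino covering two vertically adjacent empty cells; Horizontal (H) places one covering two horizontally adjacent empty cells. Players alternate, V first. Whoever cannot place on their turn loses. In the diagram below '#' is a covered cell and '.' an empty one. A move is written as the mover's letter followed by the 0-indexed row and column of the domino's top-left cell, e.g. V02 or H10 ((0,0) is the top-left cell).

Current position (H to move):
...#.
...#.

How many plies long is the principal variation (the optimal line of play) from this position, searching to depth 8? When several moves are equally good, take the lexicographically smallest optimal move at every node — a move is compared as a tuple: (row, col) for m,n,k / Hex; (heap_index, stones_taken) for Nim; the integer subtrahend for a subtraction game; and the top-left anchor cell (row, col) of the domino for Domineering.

PV length from [...#./...#.]: 4 plies

ply 1, H at ...#./...#. | H00=-1→##.#./...#.*; H01=-1→.###./...#.; H10=-1→...#./##.#.; H11=-1→...#./.###.
ply 2, V at ##.#./...#. | V02=+1→####./..##.*; V04=-1→##.##/...##
ply 3, H at ####./..##. | H10=-1→####./####.*
ply 4, V at ####./####. | V04=+1→#####/#####*
ply 5: #####/##### is terminal -1 (H); from ...#./...#. depth 8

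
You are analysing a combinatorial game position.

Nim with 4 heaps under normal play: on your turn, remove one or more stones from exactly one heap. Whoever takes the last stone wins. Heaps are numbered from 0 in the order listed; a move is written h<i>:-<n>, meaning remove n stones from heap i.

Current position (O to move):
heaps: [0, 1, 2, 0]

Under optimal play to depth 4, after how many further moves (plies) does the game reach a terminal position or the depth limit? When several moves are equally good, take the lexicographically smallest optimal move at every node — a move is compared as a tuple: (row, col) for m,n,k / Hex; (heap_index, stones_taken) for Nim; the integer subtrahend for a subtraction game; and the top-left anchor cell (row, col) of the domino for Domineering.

p1 O@[(0,1,2,0)]: h1:-1[(0,0,2,0)]-1 h2:-1[(0,1,1,0)]+1* h2:-2[(0,1,0,0)]-1
p2 X@[(0,1,1,0)]: h1:-1[(0,0,1,0)]-1* h2:-1[(0,1,0,0)]-1
p3 O@[(0,0,1,0)]: h2:-1[(0,0,0,0)]+1*
p4 X@[(0,0,0,0)] terminal -1; root [(0,1,2,0)] d4

PV length from [(0,1,2,0)]: 3 plies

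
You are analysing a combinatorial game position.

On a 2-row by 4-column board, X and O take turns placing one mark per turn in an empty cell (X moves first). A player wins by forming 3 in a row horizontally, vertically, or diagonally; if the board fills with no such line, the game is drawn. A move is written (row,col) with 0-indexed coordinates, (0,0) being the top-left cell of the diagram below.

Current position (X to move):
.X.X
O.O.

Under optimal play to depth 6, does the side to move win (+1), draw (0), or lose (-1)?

ply 1, X at .X.X/O.O. | (0,0)=-1→XX.X/O.O.; (0,2)=+1→.XXX/O.O.*; (1,1)=+0→.X.X/OXO.; (1,3)=-1→.X.X/O.OX
ply 2: .XXX/O.O. is terminal -1 (O); from .X.X/O.O. depth 6

value(.X.X/O.O., X) = +1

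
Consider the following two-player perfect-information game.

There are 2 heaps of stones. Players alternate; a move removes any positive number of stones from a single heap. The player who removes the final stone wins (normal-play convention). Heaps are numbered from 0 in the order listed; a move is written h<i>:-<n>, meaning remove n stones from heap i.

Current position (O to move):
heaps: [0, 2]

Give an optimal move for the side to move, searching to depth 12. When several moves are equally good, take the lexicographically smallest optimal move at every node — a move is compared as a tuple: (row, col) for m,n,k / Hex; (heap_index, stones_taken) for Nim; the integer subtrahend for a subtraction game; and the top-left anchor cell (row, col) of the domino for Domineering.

O's best at [(0,2)]: h1:-2

ply 1, O at (0,2) | h1:-1=-1→(0,1); h1:-2=+1→(0,0)*
ply 2: (0,0) is terminal -1 (X); from (0,2) depth 12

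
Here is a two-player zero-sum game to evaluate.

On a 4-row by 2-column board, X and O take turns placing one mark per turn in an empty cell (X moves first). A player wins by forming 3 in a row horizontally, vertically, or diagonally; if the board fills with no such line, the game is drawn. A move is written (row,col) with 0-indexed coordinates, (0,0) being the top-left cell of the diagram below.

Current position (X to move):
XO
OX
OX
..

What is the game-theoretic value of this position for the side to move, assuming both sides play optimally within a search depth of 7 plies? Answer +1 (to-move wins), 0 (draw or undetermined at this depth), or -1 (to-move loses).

p1 X@[XO/OX/OX/..]: (3,0)[XO/OX/OX/X.]+0 (3,1)[XO/OX/OX/.X]+1*
p2 O@[XO/OX/OX/.X] terminal -1; root [XO/OX/OX/..] d7

value(XO/OX/OX/.., X) = +1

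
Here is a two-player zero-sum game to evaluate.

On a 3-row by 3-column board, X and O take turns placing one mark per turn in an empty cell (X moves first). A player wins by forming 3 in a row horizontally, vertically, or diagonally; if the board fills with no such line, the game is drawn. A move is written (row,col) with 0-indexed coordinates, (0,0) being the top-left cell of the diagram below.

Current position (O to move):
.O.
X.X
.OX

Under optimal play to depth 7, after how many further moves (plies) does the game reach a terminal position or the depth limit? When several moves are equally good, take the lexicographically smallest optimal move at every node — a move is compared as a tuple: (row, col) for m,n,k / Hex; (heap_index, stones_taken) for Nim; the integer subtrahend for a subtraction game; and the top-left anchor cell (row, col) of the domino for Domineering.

PV length from [.O./X.X/.OX]: 1 ply

ply 1, O at .O./X.X/.OX | (0,0)=-1→OO./X.X/.OX; (0,2)=-1→.OO/X.X/.OX; (1,1)=+1→.O./XOX/.OX*; (2,0)=-1→.O./X.X/OOX
ply 2: .O./XOX/.OX is terminal -1 (X); from .O./X.X/.OX depth 7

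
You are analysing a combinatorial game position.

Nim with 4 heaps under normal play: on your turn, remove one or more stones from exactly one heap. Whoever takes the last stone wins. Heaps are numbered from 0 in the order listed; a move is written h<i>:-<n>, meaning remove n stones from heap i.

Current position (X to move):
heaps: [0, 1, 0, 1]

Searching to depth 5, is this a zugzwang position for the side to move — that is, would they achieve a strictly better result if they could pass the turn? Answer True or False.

zugzwang((0,1,0,1), X) = True

[(0,1,0,1)] X move#1: h1:-1:-1/(0,0,0,1)*, h3:-1:-1/(0,1,0,0)
[(0,0,0,1)] O move#2: h3:-1:+1/(0,0,0,0)*
[(0,0,0,0)] end (terminal -1, X#3); searched (0,1,0,1) to 5
suppose X passes — search the same position with O to move:
pass> [(0,1,0,1)] O move#1: h1:-1:-1/(0,0,0,1)*, h3:-1:-1/(0,1,0,0)
pass> [(0,0,0,1)] X move#2: h3:-1:+1/(0,0,0,0)*
pass> [(0,0,0,0)] end (terminal -1, O#3); searched (0,1,0,1) to 5
for X: play -1, pass +1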